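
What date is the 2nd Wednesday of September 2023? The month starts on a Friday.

September 2023 begins on a Friday, so the first Wednesday is September 6 (5 days later).
The 2nd Wednesday is 1 weeks later: 6 + 7 = 13.

September 13, 2023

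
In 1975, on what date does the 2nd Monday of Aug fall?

Aug 1975 begins on a Friday, so the first Monday is Aug 4 (3 days later).
The 2nd Monday is 1 weeks later: 4 + 7 = 11.

Aug 11, 1975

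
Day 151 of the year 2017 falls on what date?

May 31, 2017

January has 31 days (151 − 31 = 120 remain).
February has 28 days (120 − 28 = 92 remain).
March has 31 days (92 − 31 = 61 remain).
April has 30 days (61 − 30 = 31 remain).
31 into May → May 31.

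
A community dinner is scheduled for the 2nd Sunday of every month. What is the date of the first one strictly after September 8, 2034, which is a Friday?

September 2034 starts on a Friday; its first Sunday is the 3rd, so the 2nd Sunday is the 10th — September 10, 2034.
September 10, 2034 is after September 8, 2034, so that is the next one.

September 10, 2034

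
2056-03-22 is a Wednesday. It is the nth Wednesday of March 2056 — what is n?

Day 22 falls in week ⌈22/7⌉ of the month.
Days 1–7 hold the 1st Wednesday, 8–14 the 2nd, 15–21 the 3rd, 22–28 the 4th, 29–31 the 5th.
22 is in the range for the 4th.

4th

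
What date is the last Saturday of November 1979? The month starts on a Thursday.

November 1979 begins on a Thursday, so the first Saturday is November 3 (2 days later).
November 1979 has 30 days. Adding weeks: 3, 10, 17, 24 — the last one ≤ 30 is the 24th.

24 November 1979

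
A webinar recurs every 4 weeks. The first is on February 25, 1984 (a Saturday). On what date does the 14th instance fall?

February 23, 1985

The 14th occurrence is 13 intervals after the first: 13 × 28 = 364 days after February 25, 1984.
February has 29 days — 4 days to the end of February leaves 360.
March has 31 days (329 left).
April has 30 days (299 left).
May has 31 days (268 left).
June has 30 days (238 left).
July has 31 days (207 left).
August has 31 days (176 left).
September has 30 days (146 left).
October has 31 days (115 left).
November has 30 days (85 left).
December has 31 days (54 left).
January has 31 days (23 left).
23 days into February → February 23, 1985.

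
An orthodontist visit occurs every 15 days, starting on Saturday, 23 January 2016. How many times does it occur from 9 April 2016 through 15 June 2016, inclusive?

4

Occurrences land 15·i days after 23 January 2016 for i = 0, 1, 2, …
9 April 2016 is 77 days after the start; 77 ÷ 15 = 5 remainder 2; since the remainder is 2, round up to i = 6. First occurrence in the window: #7 on 22 April 2016 (6×15 = 90 days in).
15 June 2016 is 144 days after the start; 144 ÷ 15 = 9 remainder 9. Last occurrence in the window: #10 on 6 June 2016.
Occurrences #7 through #10: 4 in total.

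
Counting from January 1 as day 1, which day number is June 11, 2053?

Days in months before June: 31 + 28 + 31 + 30 + 31 = 151.
Plus 11 days into June → day 162.

162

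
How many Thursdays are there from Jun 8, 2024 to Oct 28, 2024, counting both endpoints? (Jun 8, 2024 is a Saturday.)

20

Jun 8, 2024 is a Saturday; the first Thursday on or after it is Jun 13, 2024 (5 days later).
From Jun 13, 2024 to Oct 28, 2024: 17 + 31 + 31 + 30 + 28 = 137 days (rest of Jun, Jul, Aug, Sep, Oct).
137 ÷ 7 = 19 full weeks with remainder 4, so 19 more Thursdays after the first → 20.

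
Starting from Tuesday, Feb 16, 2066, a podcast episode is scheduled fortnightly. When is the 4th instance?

Mar 30, 2066

The 4th occurrence is 3 intervals after the first: 3 × 14 = 42 days after Feb 16, 2066.
Feb has 28 days — 12 days to the end of Feb leaves 30.
30 days into Mar → Mar 30, 2066.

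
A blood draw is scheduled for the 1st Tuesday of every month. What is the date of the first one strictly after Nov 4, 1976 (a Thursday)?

Dec 7, 1976

Nov 1976 starts on a Monday, so its 1st Tuesday is Nov 2, 1976 (1 day in).
That is not after Nov 4, 1976, so look at Dec 1976.
Dec 1976 starts on a Wednesday, so its 1st Tuesday is Dec 7, 1976 (6 days in).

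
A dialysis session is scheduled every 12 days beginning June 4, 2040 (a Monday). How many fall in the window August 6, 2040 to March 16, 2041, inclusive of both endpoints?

Occurrences land 12·i days after June 4, 2040 for i = 0, 1, 2, …
August 6, 2040 is 63 days after the start; 63 ÷ 12 = 5 remainder 3; since the remainder is 3, round up to i = 6. First occurrence in the window: #7 on August 15, 2040 (6×12 = 72 days in).
March 16, 2041 is 285 days after the start; 285 ÷ 12 = 23 remainder 9. Last occurrence in the window: #24 on March 7, 2041.
Occurrences #7 through #24: 18 in total.

18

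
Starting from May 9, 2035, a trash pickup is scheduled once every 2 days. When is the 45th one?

The 45th occurrence is 44 intervals after the first: 44 × 2 = 88 days after May 9, 2035.
May has 31 days — 22 days to the end of May leaves 66.
Jun has 30 days (36 left).
Jul has 31 days (5 left).
5 days into Aug → Aug 5, 2035.

Aug 5, 2035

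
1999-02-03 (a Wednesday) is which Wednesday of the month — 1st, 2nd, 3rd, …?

1st

Day 3 falls in week ⌈3/7⌉ of the month.
Days 1–7 hold the 1st Wednesday, 8–14 the 2nd, 15–21 the 3rd, 22–28 the 4th, 29–31 the 5th.
3 is in the range for the 1st.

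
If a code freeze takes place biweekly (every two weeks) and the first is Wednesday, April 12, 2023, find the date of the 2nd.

The 2nd occurrence is 1 interval after the first: 1 × 14 = 14 days after April 12, 2023.
14 days later is April 26, 2023.

April 26, 2023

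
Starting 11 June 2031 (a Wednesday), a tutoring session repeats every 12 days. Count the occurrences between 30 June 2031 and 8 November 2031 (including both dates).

11

Occurrences land 12·i days after 11 June 2031 for i = 0, 1, 2, …
30 June 2031 is 19 days after the start; 19 ÷ 12 = 1 remainder 7; since the remainder is 7, round up to i = 2. First occurrence in the window: #3 on 5 July 2031 (2×12 = 24 days in).
8 November 2031 is 150 days after the start; 150 ÷ 12 = 12 remainder 6. Last occurrence in the window: #13 on 2 November 2031.
Occurrences #3 through #13: 11 in total.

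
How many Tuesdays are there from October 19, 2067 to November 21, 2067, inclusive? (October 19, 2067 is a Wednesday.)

4

October 19, 2067 is a Wednesday; the first Tuesday on or after it is October 25, 2067 (6 days later).
From October 25, 2067 to November 21, 2067: 6 + 21 = 27 days (rest of October, November).
27 ÷ 7 = 3 full weeks with remainder 6, so 3 more Tuesdays after the first → 4.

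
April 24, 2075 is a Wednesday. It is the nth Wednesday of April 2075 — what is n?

4th

Day 24 falls in week ⌈24/7⌉ of the month.
Days 1–7 hold the 1st Wednesday, 8–14 the 2nd, 15–21 the 3rd, 22–28 the 4th, 29–31 the 5th.
24 is in the range for the 4th.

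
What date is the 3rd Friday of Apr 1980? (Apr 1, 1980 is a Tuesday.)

Apr 18, 1980

Apr 1980 begins on a Tuesday, so the first Friday is Apr 4 (3 days later).
The 3rd Friday is 2 weeks later: 4 + 14 = 18.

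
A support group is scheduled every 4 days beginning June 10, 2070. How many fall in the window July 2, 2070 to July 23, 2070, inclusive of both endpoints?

Occurrences land 4·i days after June 10, 2070 for i = 0, 1, 2, …
July 2, 2070 is 22 days after the start; 22 ÷ 4 = 5 remainder 2; since the remainder is 2, round up to i = 6. First occurrence in the window: #7 on July 4, 2070 (6×4 = 24 days in).
July 23, 2070 is 43 days after the start; 43 ÷ 4 = 10 remainder 3. Last occurrence in the window: #11 on July 20, 2070.
Occurrences #7 through #11: 5 in total.

5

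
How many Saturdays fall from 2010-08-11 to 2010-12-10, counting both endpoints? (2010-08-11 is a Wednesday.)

2010-08-11 is a Wednesday; the first Saturday on or after it is 2010-08-14 (3 days later).
From 2010-08-14 to 2010-12-10: 17 + 30 + 31 + 30 + 10 = 118 days (rest of August, September, October, November, December).
118 ÷ 7 = 16 full weeks with remainder 6, so 16 more Saturdays after the first → 17.

17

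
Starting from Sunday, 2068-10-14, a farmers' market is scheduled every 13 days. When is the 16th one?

The 16th occurrence is 15 intervals after the first: 15 × 13 = 195 days after 2068-10-14.
October has 31 days — 17 days to the end of October leaves 178.
November has 30 days (148 left).
December has 31 days (117 left).
January has 31 days (86 left).
February has 28 days (58 left).
March has 31 days (27 left).
27 days into April → 2069-04-27.

2069-04-27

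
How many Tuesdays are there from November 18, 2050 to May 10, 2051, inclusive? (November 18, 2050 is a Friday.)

25

November 18, 2050 is a Friday; the first Tuesday on or after it is November 22, 2050 (4 days later).
From November 22, 2050 to May 10, 2051: 8 + 31 + 31 + 28 + 31 + 30 + 10 = 169 days (rest of November, December, January, February, March, April, May).
169 ÷ 7 = 24 full weeks with remainder 1, so 24 more Tuesdays after the first → 25.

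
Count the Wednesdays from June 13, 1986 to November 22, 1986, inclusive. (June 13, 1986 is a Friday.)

23

June 13, 1986 is a Friday; the first Wednesday on or after it is June 18, 1986 (5 days later).
From June 18, 1986 to November 22, 1986: 12 + 31 + 31 + 30 + 31 + 22 = 157 days (rest of June, July, August, September, October, November).
157 ÷ 7 = 22 full weeks with remainder 3, so 22 more Wednesdays after the first → 23.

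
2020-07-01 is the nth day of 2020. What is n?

Days in months before July: 31 + 29 + 31 + 30 + 31 + 30 = 182.
Plus 1 day into July → day 183.

183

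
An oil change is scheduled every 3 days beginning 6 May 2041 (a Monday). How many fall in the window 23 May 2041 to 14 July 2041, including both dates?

Occurrences land 3·i days after 6 May 2041 for i = 0, 1, 2, …
23 May 2041 is 17 days after the start; 17 ÷ 3 = 5 remainder 2; since the remainder is 2, round up to i = 6. First occurrence in the window: #7 on 24 May 2041 (6×3 = 18 days in).
14 July 2041 is 69 days after the start; 69 ÷ 3 = 23 remainder 0. Last occurrence in the window: #24 on 14 July 2041.
Occurrences #7 through #24: 18 in total.

18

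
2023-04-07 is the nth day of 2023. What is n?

97

Days in months before April: 31 + 28 + 31 = 90.
Plus 7 days into April → day 97.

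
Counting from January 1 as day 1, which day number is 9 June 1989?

Days in months before June: 31 + 28 + 31 + 30 + 31 = 151.
Plus 9 days into June → day 160.

160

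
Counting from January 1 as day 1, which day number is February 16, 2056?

Days in months before February: 31 = 31.
Plus 16 days into February → day 47.

47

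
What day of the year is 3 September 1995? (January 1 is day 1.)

Days in months before September: 31 + 28 + 31 + 30 + 31 + 30 + 31 + 31 = 243.
Plus 3 days into September → day 246.

246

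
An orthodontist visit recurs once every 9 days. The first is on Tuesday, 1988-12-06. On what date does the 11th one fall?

1989-03-06

The 11th occurrence is 10 intervals after the first: 10 × 9 = 90 days after 1988-12-06.
December has 31 days — 25 days to the end of December leaves 65.
January has 31 days (34 left).
February has 28 days (6 left).
6 days into March → 1989-03-06.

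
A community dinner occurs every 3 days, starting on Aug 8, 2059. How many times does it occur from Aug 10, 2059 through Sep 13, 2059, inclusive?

Occurrences land 3·i days after Aug 8, 2059 for i = 0, 1, 2, …
Aug 10, 2059 is 2 days after the start; 2 ÷ 3 = 0 remainder 2; since the remainder is 2, round up to i = 1. First occurrence in the window: #2 on Aug 11, 2059 (1×3 = 3 days in).
Sep 13, 2059 is 36 days after the start; 36 ÷ 3 = 12 remainder 0. Last occurrence in the window: #13 on Sep 13, 2059.
Occurrences #2 through #13: 12 in total.

12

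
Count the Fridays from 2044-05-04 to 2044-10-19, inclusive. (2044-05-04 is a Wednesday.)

2044-05-04 is a Wednesday; the first Friday on or after it is 2044-05-06 (2 days later).
From 2044-05-06 to 2044-10-19: 25 + 30 + 31 + 31 + 30 + 19 = 166 days (rest of May, June, July, August, September, October).
166 ÷ 7 = 23 full weeks with remainder 5, so 23 more Fridays after the first → 24.

24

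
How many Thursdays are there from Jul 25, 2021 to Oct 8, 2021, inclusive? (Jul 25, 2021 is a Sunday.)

Jul 25, 2021 is a Sunday; the first Thursday on or after it is Jul 29, 2021 (4 days later).
From Jul 29, 2021 to Oct 8, 2021: 2 + 31 + 30 + 8 = 71 days (rest of Jul, Aug, Sep, Oct).
71 ÷ 7 = 10 full weeks with remainder 1, so 10 more Thursdays after the first → 11.

11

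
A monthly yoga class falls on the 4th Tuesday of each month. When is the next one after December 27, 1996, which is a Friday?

January 28, 1997

December 1996 starts on a Sunday; its first Tuesday is the 3rd, so the 4th Tuesday is the 24th — December 24, 1996.
That is not after December 27, 1996, so look at January 1997.
January 1997 starts on a Wednesday; its first Tuesday is the 7th, so the 4th Tuesday is the 28th — January 28, 1997.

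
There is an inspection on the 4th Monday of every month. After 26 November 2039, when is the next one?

November 2039 starts on a Tuesday; its first Monday is the 7th, so the 4th Monday is the 28th — 28 November 2039.
28 November 2039 is after 26 November 2039, so that is the next one.

28 November 2039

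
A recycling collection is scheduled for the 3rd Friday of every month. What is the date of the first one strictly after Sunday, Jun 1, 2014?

Jun 2014 starts on a Sunday; its first Friday is the 6th, so the 3rd Friday is the 20th — Jun 20, 2014.
Jun 20, 2014 is after Jun 1, 2014, so that is the next one.

Jun 20, 2014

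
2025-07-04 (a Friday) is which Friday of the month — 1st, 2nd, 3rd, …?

1st

Day 4 falls in week ⌈4/7⌉ of the month.
Days 1–7 hold the 1st Friday, 8–14 the 2nd, 15–21 the 3rd, 22–28 the 4th, 29–31 the 5th.
4 is in the range for the 1st.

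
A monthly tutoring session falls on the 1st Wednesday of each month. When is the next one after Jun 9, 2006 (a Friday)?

Jul 5, 2006

Jun 2006 starts on a Thursday, so its 1st Wednesday is Jun 7, 2006 (6 days in).
That is not after Jun 9, 2006, so look at Jul 2006.
Jul 2006 starts on a Saturday, so its 1st Wednesday is Jul 5, 2006 (4 days in).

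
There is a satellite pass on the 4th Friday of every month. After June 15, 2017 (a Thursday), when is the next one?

June 23, 2017

June 2017 starts on a Thursday; its first Friday is the 2nd, so the 4th Friday is the 23rd — June 23, 2017.
June 23, 2017 is after June 15, 2017, so that is the next one.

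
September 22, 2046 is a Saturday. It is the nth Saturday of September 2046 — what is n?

4th

Day 22 falls in week ⌈22/7⌉ of the month.
Days 1–7 hold the 1st Saturday, 8–14 the 2nd, 15–21 the 3rd, 22–28 the 4th, 29–31 the 5th.
22 is in the range for the 4th.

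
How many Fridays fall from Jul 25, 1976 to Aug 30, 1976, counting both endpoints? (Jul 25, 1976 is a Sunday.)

Jul 25, 1976 is a Sunday; the first Friday on or after it is Jul 30, 1976 (5 days later).
From Jul 30, 1976 to Aug 30, 1976: 1 + 30 = 31 days (rest of Jul, Aug).
31 ÷ 7 = 4 full weeks with remainder 3, so 4 more Fridays after the first → 5.

5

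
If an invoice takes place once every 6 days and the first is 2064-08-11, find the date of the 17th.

The 17th occurrence is 16 intervals after the first: 16 × 6 = 96 days after 2064-08-11.
August has 31 days — 20 days to the end of August leaves 76.
September has 30 days (46 left).
October has 31 days (15 left).
15 days into November → 2064-11-15.

2064-11-15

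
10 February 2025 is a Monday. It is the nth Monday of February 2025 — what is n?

Day 10 falls in week ⌈10/7⌉ of the month.
Days 1–7 hold the 1st Monday, 8–14 the 2nd, 15–21 the 3rd, 22–28 the 4th, 29–31 the 5th.
10 is in the range for the 2nd.

2nd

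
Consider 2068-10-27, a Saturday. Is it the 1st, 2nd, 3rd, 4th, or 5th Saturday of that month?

4th

Day 27 falls in week ⌈27/7⌉ of the month.
Days 1–7 hold the 1st Saturday, 8–14 the 2nd, 15–21 the 3rd, 22–28 the 4th, 29–31 the 5th.
27 is in the range for the 4th.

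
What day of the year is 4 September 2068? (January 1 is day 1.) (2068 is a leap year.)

248

Days in months before September: 31 + 29 + 31 + 30 + 31 + 30 + 31 + 31 = 244.
Plus 4 days into September → day 248.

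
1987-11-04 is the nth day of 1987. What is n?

308

Days in months before November: 31 + 28 + 31 + 30 + 31 + 30 + 31 + 31 + 30 + 31 = 304.
Plus 4 days into November → day 308.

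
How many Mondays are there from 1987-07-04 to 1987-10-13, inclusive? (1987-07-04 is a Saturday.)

15

1987-07-04 is a Saturday; the first Monday on or after it is 1987-07-06 (2 days later).
From 1987-07-06 to 1987-10-13: 25 + 31 + 30 + 13 = 99 days (rest of July, August, September, October).
99 ÷ 7 = 14 full weeks with remainder 1, so 14 more Mondays after the first → 15.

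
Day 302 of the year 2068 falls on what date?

January has 31 days (302 − 31 = 271 remain).
February has 29 days (271 − 29 = 242 remain).
March has 31 days (242 − 31 = 211 remain).
April has 30 days (211 − 30 = 181 remain).
May has 31 days (181 − 31 = 150 remain).
June has 30 days (150 − 30 = 120 remain).
July has 31 days (120 − 31 = 89 remain).
August has 31 days (89 − 31 = 58 remain).
September has 30 days (58 − 30 = 28 remain).
28 into October → October 28.

October 28, 2068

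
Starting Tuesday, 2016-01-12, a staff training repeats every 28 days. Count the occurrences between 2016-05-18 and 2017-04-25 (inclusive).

Occurrences land 28·i days after 2016-01-12 for i = 0, 1, 2, …
2016-05-18 is 127 days after the start; 127 ÷ 28 = 4 remainder 15; since the remainder is 15, round up to i = 5. First occurrence in the window: #6 on 2016-05-31 (5×28 = 140 days in).
2017-04-25 is 469 days after the start; 469 ÷ 28 = 16 remainder 21. Last occurrence in the window: #17 on 2017-04-04.
Occurrences #6 through #17: 12 in total.

12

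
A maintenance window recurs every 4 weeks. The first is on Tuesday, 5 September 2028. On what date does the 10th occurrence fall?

15 May 2029

The 10th occurrence is 9 intervals after the first: 9 × 28 = 252 days after 5 September 2028.
September has 30 days — 25 days to the end of September leaves 227.
October has 31 days (196 left).
November has 30 days (166 left).
December has 31 days (135 left).
January has 31 days (104 left).
February has 28 days (76 left).
March has 31 days (45 left).
April has 30 days (15 left).
15 days into May → 15 May 2029.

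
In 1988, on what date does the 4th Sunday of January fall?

January 1988 begins on a Friday, so the first Sunday is January 3 (2 days later).
The 4th Sunday is 3 weeks later: 3 + 21 = 24.

24 January 1988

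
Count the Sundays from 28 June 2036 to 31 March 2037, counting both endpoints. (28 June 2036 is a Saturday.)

28 June 2036 is a Saturday; the first Sunday on or after it is 29 June 2036 (1 day later).
From 29 June 2036 to 31 March 2037: 1 + 31 + 31 + 30 + 31 + 30 + 31 + 31 + 28 + 31 = 275 days (rest of June, July, August, September, October, November, December, January, February, March).
275 ÷ 7 = 39 full weeks with remainder 2, so 39 more Sundays after the first → 40.

40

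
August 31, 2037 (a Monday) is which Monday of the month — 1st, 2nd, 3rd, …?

5th

Day 31 falls in week ⌈31/7⌉ of the month.
Days 1–7 hold the 1st Monday, 8–14 the 2nd, 15–21 the 3rd, 22–28 the 4th, 29–31 the 5th.
31 is in the range for the 5th.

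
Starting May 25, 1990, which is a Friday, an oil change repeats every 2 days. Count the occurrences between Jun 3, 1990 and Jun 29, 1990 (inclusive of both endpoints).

Occurrences land 2·i days after May 25, 1990 for i = 0, 1, 2, …
Jun 3, 1990 is 9 days after the start; 9 ÷ 2 = 4 remainder 1; since the remainder is 1, round up to i = 5. First occurrence in the window: #6 on Jun 4, 1990 (5×2 = 10 days in).
Jun 29, 1990 is 35 days after the start; 35 ÷ 2 = 17 remainder 1. Last occurrence in the window: #18 on Jun 28, 1990.
Occurrences #6 through #18: 13 in total.

13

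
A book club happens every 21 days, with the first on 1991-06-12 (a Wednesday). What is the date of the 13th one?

The 13th occurrence is 12 intervals after the first: 12 × 21 = 252 days after 1991-06-12.
June has 30 days — 18 days to the end of June leaves 234.
July has 31 days (203 left).
August has 31 days (172 left).
September has 30 days (142 left).
October has 31 days (111 left).
November has 30 days (81 left).
December has 31 days (50 left).
January has 31 days (19 left).
19 days into February → 1992-02-19.

1992-02-19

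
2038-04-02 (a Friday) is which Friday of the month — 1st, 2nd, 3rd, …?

Day 2 falls in week ⌈2/7⌉ of the month.
Days 1–7 hold the 1st Friday, 8–14 the 2nd, 15–21 the 3rd, 22–28 the 4th, 29–31 the 5th.
2 is in the range for the 1st.

1st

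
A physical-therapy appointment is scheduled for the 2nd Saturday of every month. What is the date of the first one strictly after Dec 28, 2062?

Jan 13, 2063

Dec 2062 starts on a Friday; its first Saturday is the 2nd, so the 2nd Saturday is the 9th — Dec 9, 2062.
That is not after Dec 28, 2062, so look at Jan 2063.
Jan 2063 starts on a Monday; its first Saturday is the 6th, so the 2nd Saturday is the 13th — Jan 13, 2063.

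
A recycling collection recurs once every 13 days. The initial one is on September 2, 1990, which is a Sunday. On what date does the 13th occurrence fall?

The 13th occurrence is 12 intervals after the first: 12 × 13 = 156 days after September 2, 1990.
September has 30 days — 28 days to the end of September leaves 128.
October has 31 days (97 left).
November has 30 days (67 left).
December has 31 days (36 left).
January has 31 days (5 left).
5 days into February → February 5, 1991.

February 5, 1991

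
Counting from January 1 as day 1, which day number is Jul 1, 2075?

Days in months before Jul: 31 + 28 + 31 + 30 + 31 + 30 = 181.
Plus 1 day into Jul → day 182.

182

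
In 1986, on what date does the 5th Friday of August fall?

August 29, 1986

August 1986 begins on a Friday, so the first Friday is August 1.
The 5th Friday is 4 weeks later: 1 + 28 = 29.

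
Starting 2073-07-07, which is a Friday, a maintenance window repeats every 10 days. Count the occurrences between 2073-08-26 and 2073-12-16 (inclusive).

12

Occurrences land 10·i days after 2073-07-07 for i = 0, 1, 2, …
2073-08-26 is 50 days after the start; 50 ÷ 10 = 5 remainder 0. First occurrence in the window: #6 on 2073-08-26 (5×10 = 50 days in).
2073-12-16 is 162 days after the start; 162 ÷ 10 = 16 remainder 2. Last occurrence in the window: #17 on 2073-12-14.
Occurrences #6 through #17: 12 in total.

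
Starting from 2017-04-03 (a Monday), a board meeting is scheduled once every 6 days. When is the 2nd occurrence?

The 2nd occurrence is 1 interval after the first: 1 × 6 = 6 days after 2017-04-03.
6 days later is 2017-04-09.

2017-04-09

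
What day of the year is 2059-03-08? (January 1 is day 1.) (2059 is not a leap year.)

Days in months before March: 31 + 28 = 59.
Plus 8 days into March → day 67.

67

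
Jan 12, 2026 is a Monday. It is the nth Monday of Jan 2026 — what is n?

Day 12 falls in week ⌈12/7⌉ of the month.
Days 1–7 hold the 1st Monday, 8–14 the 2nd, 15–21 the 3rd, 22–28 the 4th, 29–31 the 5th.
12 is in the range for the 2nd.

2nd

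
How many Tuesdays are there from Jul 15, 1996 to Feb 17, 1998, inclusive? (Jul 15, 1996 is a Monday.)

Jul 15, 1996 is a Monday; the first Tuesday on or after it is Jul 16, 1996 (1 day later).
From Jul 16, 1996 to Feb 17, 1998: 168 + 365 + 48 = 581 days (rest of 1996, 1997, to Feb 17, 1998 in 1998).
581 ÷ 7 = 83 full weeks with remainder 0, so 83 more Tuesdays after the first → 84.

84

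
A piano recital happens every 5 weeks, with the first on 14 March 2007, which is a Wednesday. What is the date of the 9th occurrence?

The 9th occurrence is 8 intervals after the first: 8 × 35 = 280 days after 14 March 2007.
March has 31 days — 17 days to the end of March leaves 263.
April has 30 days (233 left).
May has 31 days (202 left).
June has 30 days (172 left).
July has 31 days (141 left).
August has 31 days (110 left).
September has 30 days (80 left).
October has 31 days (49 left).
November has 30 days (19 left).
19 days into December → 19 December 2007.

19 December 2007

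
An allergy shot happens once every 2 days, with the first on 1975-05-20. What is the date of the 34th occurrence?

1975-07-25

The 34th occurrence is 33 intervals after the first: 33 × 2 = 66 days after 1975-05-20.
May has 31 days — 11 days to the end of May leaves 55.
June has 30 days (25 left).
25 days into July → 1975-07-25.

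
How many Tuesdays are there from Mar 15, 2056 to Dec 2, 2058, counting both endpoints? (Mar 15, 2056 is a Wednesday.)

141

Mar 15, 2056 is a Wednesday; the first Tuesday on or after it is Mar 21, 2056 (6 days later).
From Mar 21, 2056 to Dec 2, 2058: 285 + 365 + 336 = 986 days (rest of 2056, 2057, to Dec 2, 2058 in 2058).
986 ÷ 7 = 140 full weeks with remainder 6, so 140 more Tuesdays after the first → 141.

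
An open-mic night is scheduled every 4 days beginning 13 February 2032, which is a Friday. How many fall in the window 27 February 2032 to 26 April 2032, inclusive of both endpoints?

15

Occurrences land 4·i days after 13 February 2032 for i = 0, 1, 2, …
27 February 2032 is 14 days after the start; 14 ÷ 4 = 3 remainder 2; since the remainder is 2, round up to i = 4. First occurrence in the window: #5 on 29 February 2032 (4×4 = 16 days in).
26 April 2032 is 73 days after the start; 73 ÷ 4 = 18 remainder 1. Last occurrence in the window: #19 on 25 April 2032.
Occurrences #5 through #19: 15 in total.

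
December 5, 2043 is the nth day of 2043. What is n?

Days in months before December: 31 + 28 + 31 + 30 + 31 + 30 + 31 + 31 + 30 + 31 + 30 = 334.
Plus 5 days into December → day 339.

339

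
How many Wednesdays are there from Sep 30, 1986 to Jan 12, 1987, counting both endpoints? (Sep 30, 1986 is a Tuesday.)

Sep 30, 1986 is a Tuesday; the first Wednesday on or after it is Oct 1, 1986 (1 day later).
From Oct 1, 1986 to Jan 12, 1987: 30 + 30 + 31 + 12 = 103 days (rest of Oct, Nov, Dec, Jan).
103 ÷ 7 = 14 full weeks with remainder 5, so 14 more Wednesdays after the first → 15.

15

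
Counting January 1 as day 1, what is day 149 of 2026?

January has 31 days (149 − 31 = 118 remain).
February has 28 days (118 − 28 = 90 remain).
March has 31 days (90 − 31 = 59 remain).
April has 30 days (59 − 30 = 29 remain).
29 into May → May 29.

2026-05-29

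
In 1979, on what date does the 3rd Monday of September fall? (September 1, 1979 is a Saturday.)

September 1979 begins on a Saturday, so the first Monday is September 3 (2 days later).
The 3rd Monday is 2 weeks later: 3 + 14 = 17.

1979-09-17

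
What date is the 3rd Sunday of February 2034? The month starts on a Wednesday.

2034-02-19

February 2034 begins on a Wednesday, so the first Sunday is February 5 (4 days later).
The 3rd Sunday is 2 weeks later: 5 + 14 = 19.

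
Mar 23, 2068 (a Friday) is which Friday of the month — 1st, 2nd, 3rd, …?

Day 23 falls in week ⌈23/7⌉ of the month.
Days 1–7 hold the 1st Friday, 8–14 the 2nd, 15–21 the 3rd, 22–28 the 4th, 29–31 the 5th.
23 is in the range for the 4th.

4th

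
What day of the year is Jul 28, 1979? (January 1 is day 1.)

209

Days in months before Jul: 31 + 28 + 31 + 30 + 31 + 30 = 181.
Plus 28 days into Jul → day 209.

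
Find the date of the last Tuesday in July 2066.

The first Tuesday of July 2066 is July 6.
July 2066 has 31 days. Adding weeks: 6, 13, 20, 27 — the last one ≤ 31 is the 27th.

2066-07-27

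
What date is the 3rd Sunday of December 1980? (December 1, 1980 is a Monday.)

1980-12-21

December 1980 begins on a Monday, so the first Sunday is December 7 (6 days later).
The 3rd Sunday is 2 weeks later: 7 + 14 = 21.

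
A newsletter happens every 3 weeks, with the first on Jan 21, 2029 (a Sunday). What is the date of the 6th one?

The 6th occurrence is 5 intervals after the first: 5 × 21 = 105 days after Jan 21, 2029.
Jan has 31 days — 10 days to the end of Jan leaves 95.
Feb has 28 days (67 left).
Mar has 31 days (36 left).
Apr has 30 days (6 left).
6 days into May → May 6, 2029.

May 6, 2029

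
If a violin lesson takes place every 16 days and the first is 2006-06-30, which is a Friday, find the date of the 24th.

The 24th occurrence is 23 intervals after the first: 23 × 16 = 368 days after 2006-06-30.
June has 30 days — 0 days to the end of June leaves 368.
July has 31 days (337 left).
August has 31 days (306 left).
September has 30 days (276 left).
October has 31 days (245 left).
November has 30 days (215 left).
December has 31 days (184 left).
January has 31 days (153 left).
February has 28 days (125 left).
March has 31 days (94 left).
April has 30 days (64 left).
May has 31 days (33 left).
June has 30 days (3 left).
3 days into July → 2007-07-03.

2007-07-03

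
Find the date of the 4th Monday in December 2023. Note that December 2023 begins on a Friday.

2023-12-25

December 2023 begins on a Friday, so the first Monday is December 4 (3 days later).
The 4th Monday is 3 weeks later: 4 + 21 = 25.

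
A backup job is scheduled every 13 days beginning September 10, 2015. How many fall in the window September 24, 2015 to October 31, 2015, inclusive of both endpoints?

Occurrences land 13·i days after September 10, 2015 for i = 0, 1, 2, …
September 24, 2015 is 14 days after the start; 14 ÷ 13 = 1 remainder 1; since the remainder is 1, round up to i = 2. First occurrence in the window: #3 on October 6, 2015 (2×13 = 26 days in).
October 31, 2015 is 51 days after the start; 51 ÷ 13 = 3 remainder 12. Last occurrence in the window: #4 on October 19, 2015.
Occurrences #3 through #4: 2 in total.

2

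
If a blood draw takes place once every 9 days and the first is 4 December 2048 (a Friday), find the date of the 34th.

The 34th occurrence is 33 intervals after the first: 33 × 9 = 297 days after 4 December 2048.
December has 31 days — 27 days to the end of December leaves 270.
January has 31 days (239 left).
February has 28 days (211 left).
March has 31 days (180 left).
April has 30 days (150 left).
May has 31 days (119 left).
June has 30 days (89 left).
July has 31 days (58 left).
August has 31 days (27 left).
27 days into September → 27 September 2049.

27 September 2049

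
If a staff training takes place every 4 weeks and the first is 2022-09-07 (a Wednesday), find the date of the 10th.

2023-05-17

The 10th occurrence is 9 intervals after the first: 9 × 28 = 252 days after 2022-09-07.
September has 30 days — 23 days to the end of September leaves 229.
October has 31 days (198 left).
November has 30 days (168 left).
December has 31 days (137 left).
January has 31 days (106 left).
February has 28 days (78 left).
March has 31 days (47 left).
April has 30 days (17 left).
17 days into May → 2023-05-17.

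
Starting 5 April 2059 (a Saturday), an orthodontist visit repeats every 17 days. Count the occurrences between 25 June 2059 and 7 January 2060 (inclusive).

12

Occurrences land 17·i days after 5 April 2059 for i = 0, 1, 2, …
25 June 2059 is 81 days after the start; 81 ÷ 17 = 4 remainder 13; since the remainder is 13, round up to i = 5. First occurrence in the window: #6 on 29 June 2059 (5×17 = 85 days in).
7 January 2060 is 277 days after the start; 277 ÷ 17 = 16 remainder 5. Last occurrence in the window: #17 on 2 January 2060.
Occurrences #6 through #17: 12 in total.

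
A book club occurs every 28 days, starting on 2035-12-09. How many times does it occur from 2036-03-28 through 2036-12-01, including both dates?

9

Occurrences land 28·i days after 2035-12-09 for i = 0, 1, 2, …
2036-03-28 is 110 days after the start; 110 ÷ 28 = 3 remainder 26; since the remainder is 26, round up to i = 4. First occurrence in the window: #5 on 2036-03-30 (4×28 = 112 days in).
2036-12-01 is 358 days after the start; 358 ÷ 28 = 12 remainder 22. Last occurrence in the window: #13 on 2036-11-09.
Occurrences #5 through #13: 9 in total.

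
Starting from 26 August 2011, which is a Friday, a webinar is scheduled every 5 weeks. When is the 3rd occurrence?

4 November 2011

The 3rd occurrence is 2 intervals after the first: 2 × 35 = 70 days after 26 August 2011.
August has 31 days — 5 days to the end of August leaves 65.
September has 30 days (35 left).
October has 31 days (4 left).
4 days into November → 4 November 2011.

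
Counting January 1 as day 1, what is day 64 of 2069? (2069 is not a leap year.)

Mar 5, 2069

Jan has 31 days (64 − 31 = 33 remain).
Feb has 28 days (33 − 28 = 5 remain).
5 into Mar → Mar 5.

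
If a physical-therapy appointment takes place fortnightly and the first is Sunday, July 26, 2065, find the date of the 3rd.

The 3rd occurrence is 2 intervals after the first: 2 × 14 = 28 days after July 26, 2065.
July has 31 days — 5 days to the end of July leaves 23.
23 days into August → August 23, 2065.

August 23, 2065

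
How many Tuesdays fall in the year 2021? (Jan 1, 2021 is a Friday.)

52

Jan 1, 2021 is a Friday; the first Tuesday on or after it is Jan 5, 2021 (4 days later).
From Jan 5, 2021 to Dec 31, 2021: 26 + 28 + 31 + 30 + 31 + 30 + 31 + 31 + 30 + 31 + 30 + 31 = 360 days (rest of Jan, Feb, Mar, Apr, May, Jun, Jul, Aug, Sep, Oct, Nov, Dec).
360 ÷ 7 = 51 full weeks with remainder 3, so 51 more Tuesdays after the first → 52.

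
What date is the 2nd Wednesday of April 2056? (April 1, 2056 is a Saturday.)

April 2056 begins on a Saturday, so the first Wednesday is April 5 (4 days later).
The 2nd Wednesday is 1 weeks later: 5 + 7 = 12.

12 April 2056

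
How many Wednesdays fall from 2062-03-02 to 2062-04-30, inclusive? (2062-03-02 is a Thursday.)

2062-03-02 is a Thursday; the first Wednesday on or after it is 2062-03-08 (6 days later).
From 2062-03-08 to 2062-04-30: 23 + 30 = 53 days (rest of March, April).
53 ÷ 7 = 7 full weeks with remainder 4, so 7 more Wednesdays after the first → 8.

8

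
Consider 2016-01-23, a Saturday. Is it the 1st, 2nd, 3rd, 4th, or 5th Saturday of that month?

Day 23 falls in week ⌈23/7⌉ of the month.
Days 1–7 hold the 1st Saturday, 8–14 the 2nd, 15–21 the 3rd, 22–28 the 4th, 29–31 the 5th.
23 is in the range for the 4th.

4th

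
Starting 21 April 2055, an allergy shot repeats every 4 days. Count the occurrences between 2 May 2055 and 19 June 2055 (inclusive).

Occurrences land 4·i days after 21 April 2055 for i = 0, 1, 2, …
2 May 2055 is 11 days after the start; 11 ÷ 4 = 2 remainder 3; since the remainder is 3, round up to i = 3. First occurrence in the window: #4 on 3 May 2055 (3×4 = 12 days in).
19 June 2055 is 59 days after the start; 59 ÷ 4 = 14 remainder 3. Last occurrence in the window: #15 on 16 June 2055.
Occurrences #4 through #15: 12 in total.

12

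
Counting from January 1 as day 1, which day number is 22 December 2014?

Days in months before December: 31 + 28 + 31 + 30 + 31 + 30 + 31 + 31 + 30 + 31 + 30 = 334.
Plus 22 days into December → day 356.

356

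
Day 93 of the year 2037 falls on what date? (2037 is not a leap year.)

January has 31 days (93 − 31 = 62 remain).
February has 28 days (62 − 28 = 34 remain).
March has 31 days (34 − 31 = 3 remain).
3 into April → April 3.

2037-04-03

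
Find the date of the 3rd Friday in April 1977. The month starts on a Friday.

April 1977 begins on a Friday, so the first Friday is April 1.
The 3rd Friday is 2 weeks later: 1 + 14 = 15.

15 April 1977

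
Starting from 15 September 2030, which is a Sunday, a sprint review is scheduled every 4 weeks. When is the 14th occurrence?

14 September 2031

The 14th occurrence is 13 intervals after the first: 13 × 28 = 364 days after 15 September 2030.
September has 30 days — 15 days to the end of September leaves 349.
October has 31 days (318 left).
November has 30 days (288 left).
December has 31 days (257 left).
January has 31 days (226 left).
February has 28 days (198 left).
March has 31 days (167 left).
April has 30 days (137 left).
May has 31 days (106 left).
June has 30 days (76 left).
July has 31 days (45 left).
August has 31 days (14 left).
14 days into September → 14 September 2031.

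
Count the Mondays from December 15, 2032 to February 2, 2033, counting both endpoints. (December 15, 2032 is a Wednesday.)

7

December 15, 2032 is a Wednesday; the first Monday on or after it is December 20, 2032 (5 days later).
From December 20, 2032 to February 2, 2033: 11 + 31 + 2 = 44 days (rest of December, January, February).
44 ÷ 7 = 6 full weeks with remainder 2, so 6 more Mondays after the first → 7.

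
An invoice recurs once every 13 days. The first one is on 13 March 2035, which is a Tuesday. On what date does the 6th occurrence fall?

17 May 2035

The 6th occurrence is 5 intervals after the first: 5 × 13 = 65 days after 13 March 2035.
March has 31 days — 18 days to the end of March leaves 47.
April has 30 days (17 left).
17 days into May → 17 May 2035.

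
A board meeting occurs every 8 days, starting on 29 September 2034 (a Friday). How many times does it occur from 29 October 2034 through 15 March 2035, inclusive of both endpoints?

Occurrences land 8·i days after 29 September 2034 for i = 0, 1, 2, …
29 October 2034 is 30 days after the start; 30 ÷ 8 = 3 remainder 6; since the remainder is 6, round up to i = 4. First occurrence in the window: #5 on 31 October 2034 (4×8 = 32 days in).
15 March 2035 is 167 days after the start; 167 ÷ 8 = 20 remainder 7. Last occurrence in the window: #21 on 8 March 2035.
Occurrences #5 through #21: 17 in total.

17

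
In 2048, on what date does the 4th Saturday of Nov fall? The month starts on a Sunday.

Nov 28, 2048

Nov 2048 begins on a Sunday, so the first Saturday is Nov 7 (6 days later).
The 4th Saturday is 3 weeks later: 7 + 21 = 28.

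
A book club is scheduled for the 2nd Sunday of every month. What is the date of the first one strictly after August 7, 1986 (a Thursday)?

August 10, 1986

August 1986 starts on a Friday; its first Sunday is the 3rd, so the 2nd Sunday is the 10th — August 10, 1986.
August 10, 1986 is after August 7, 1986, so that is the next one.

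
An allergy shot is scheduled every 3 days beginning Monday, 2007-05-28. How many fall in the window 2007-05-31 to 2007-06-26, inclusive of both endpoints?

9

Occurrences land 3·i days after 2007-05-28 for i = 0, 1, 2, …
2007-05-31 is 3 days after the start; 3 ÷ 3 = 1 remainder 0. First occurrence in the window: #2 on 2007-05-31 (1×3 = 3 days in).
2007-06-26 is 29 days after the start; 29 ÷ 3 = 9 remainder 2. Last occurrence in the window: #10 on 2007-06-24.
Occurrences #2 through #10: 9 in total.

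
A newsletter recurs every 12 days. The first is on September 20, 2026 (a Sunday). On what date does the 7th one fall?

December 1, 2026

The 7th occurrence is 6 intervals after the first: 6 × 12 = 72 days after September 20, 2026.
September has 30 days — 10 days to the end of September leaves 62.
October has 31 days (31 left).
November has 30 days (1 left).
1 day into December → December 1, 2026.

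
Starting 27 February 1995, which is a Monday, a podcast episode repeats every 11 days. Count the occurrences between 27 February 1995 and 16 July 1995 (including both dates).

Occurrences land 11·i days after 27 February 1995 for i = 0, 1, 2, …
The window opens on the start date, so the first occurrence inside is #1 on 27 February 1995.
16 July 1995 is 139 days after the start; 139 ÷ 11 = 12 remainder 7. Last occurrence in the window: #13 on 9 July 1995.
Occurrences #1 through #13: 13 in total.

13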